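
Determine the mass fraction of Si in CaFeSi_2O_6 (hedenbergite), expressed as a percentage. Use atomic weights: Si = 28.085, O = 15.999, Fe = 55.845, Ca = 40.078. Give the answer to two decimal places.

22.64 mass %

M(CaFeSi_2O_6) = 248.087 g/mol.
Si contributes 2 × 28.085 = 56.170 g per mole.
56.170/248.087 = 0.2264 → 22.64%.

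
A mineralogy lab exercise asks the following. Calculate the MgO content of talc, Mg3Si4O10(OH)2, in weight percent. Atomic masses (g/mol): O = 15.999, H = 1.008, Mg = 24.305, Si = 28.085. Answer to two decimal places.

Molar mass of Mg3Si4O10(OH)2 = 3*24.305 + 4*28.085 + 12*15.999 + 2*1.008 = 379.259 g/mol.
Each formula unit contains 3 Mg, equivalent to 3/1 = 3.0000 mol MgO.
M(MgO) = 1×24.305 + 1×15.999 = 40.304 g/mol.
Mass of MgO per formula unit = 3.0000 × 40.304 = 120.912 g.
MgO wt% = 120.912 / 379.259 × 100 = 31.88%.

31.88 wt%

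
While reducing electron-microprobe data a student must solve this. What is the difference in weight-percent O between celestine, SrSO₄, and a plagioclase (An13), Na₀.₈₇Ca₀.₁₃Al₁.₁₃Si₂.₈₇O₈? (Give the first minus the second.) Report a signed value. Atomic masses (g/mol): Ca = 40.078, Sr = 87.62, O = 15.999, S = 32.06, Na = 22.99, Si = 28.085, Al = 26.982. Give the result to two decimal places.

First mineral: 63.996 g O in 183.676 g formula = 34.84 wt% O.
Second mineral: 127.992 g O in 264.297 g formula = 48.43 wt% O.
34.84% − 48.43% gives a difference of -13.59 percentage points.

-13.59 percentage points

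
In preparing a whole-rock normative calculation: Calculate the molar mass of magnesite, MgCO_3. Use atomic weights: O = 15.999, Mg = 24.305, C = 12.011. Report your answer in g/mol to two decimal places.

84.31 g/mol

The formula mass is the sum 1·24.305 + 1·12.011 + 3·15.999.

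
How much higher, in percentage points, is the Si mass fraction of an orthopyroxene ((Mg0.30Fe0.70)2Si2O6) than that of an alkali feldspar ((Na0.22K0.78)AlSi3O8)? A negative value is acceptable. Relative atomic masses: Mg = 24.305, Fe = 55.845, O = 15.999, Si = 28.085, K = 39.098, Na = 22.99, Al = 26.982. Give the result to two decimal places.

-7.73 percentage points

First mineral: 56.170 g Si in 244.930 g formula = 22.93 wt% Si.
Second mineral: 84.255 g Si in 274.783 g formula = 30.66 wt% Si.
22.93% − 30.66% gives a difference of -7.73 percentage points.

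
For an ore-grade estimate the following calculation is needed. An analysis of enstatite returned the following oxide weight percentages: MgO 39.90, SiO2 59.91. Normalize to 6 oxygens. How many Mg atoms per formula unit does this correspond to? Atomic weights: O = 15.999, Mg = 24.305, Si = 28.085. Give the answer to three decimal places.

1.990 Mg apfu

MgO (M=40.304): mol = 0.98998; Mg = 0.98998, O = 0.98998.
SiO2 (M=60.083): mol = 0.99712; Si = 0.99712, O = 1.99424.
ΣO = 2.98422; factor = 6/ΣO = 2.01058.
Mg apfu = 0.98998 × 2.01058 = 1.990.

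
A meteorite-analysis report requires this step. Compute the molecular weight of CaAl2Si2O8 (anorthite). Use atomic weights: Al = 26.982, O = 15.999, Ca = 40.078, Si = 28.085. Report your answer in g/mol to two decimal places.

278.20 g/mol

M = 1·40.078 + 2·26.982 + 2·28.085 + 8·15.999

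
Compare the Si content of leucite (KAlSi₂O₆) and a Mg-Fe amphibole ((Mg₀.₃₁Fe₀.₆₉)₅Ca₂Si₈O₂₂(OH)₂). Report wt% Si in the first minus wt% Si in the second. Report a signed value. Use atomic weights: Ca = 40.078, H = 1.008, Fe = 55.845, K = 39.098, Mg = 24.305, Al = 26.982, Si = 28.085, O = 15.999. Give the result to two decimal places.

1.35 percentage points

M(KAlSi₂O₆) = 218.244 g/mol, so wt% Si = 56.170/218.244 × 100 = 25.74%.
M((Mg₀.₃₁Fe₀.₆₉)₅Ca₂Si₈O₂₂(OH)₂) = 921.166 g/mol, so wt% Si = 224.680/921.166 × 100 = 24.39%.
25.74 − 24.39 = 1.35 pp.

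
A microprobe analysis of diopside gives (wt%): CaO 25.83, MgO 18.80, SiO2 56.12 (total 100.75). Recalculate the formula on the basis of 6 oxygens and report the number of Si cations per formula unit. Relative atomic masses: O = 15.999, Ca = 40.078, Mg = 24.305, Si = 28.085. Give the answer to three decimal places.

2.005 Si apfu

CaO (M=56.077): mol = 0.46062; Ca = 0.46062, O = 0.46062.
MgO (M=40.304): mol = 0.46645; Mg = 0.46645, O = 0.46645.
SiO2 (M=60.083): mol = 0.93404; Si = 0.93404, O = 1.86808.
ΣO = 2.79515; factor = 6/ΣO = 2.14658.
Si apfu = 0.93404 × 2.14658 = 2.005.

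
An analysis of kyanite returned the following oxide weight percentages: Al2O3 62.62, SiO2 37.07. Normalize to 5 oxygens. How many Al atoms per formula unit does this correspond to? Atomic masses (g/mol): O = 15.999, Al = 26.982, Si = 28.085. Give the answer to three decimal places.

62.62 wt% Al2O3 ÷ 101.961 g/mol = 0.61416 mol, giving 1.22832 Al and 1.84248 O.
37.07 wt% SiO2 ÷ 60.083 g/mol = 0.61698 mol, giving 0.61698 Si and 1.23396 O.
Oxygen sums to 3.07644; scaling by 5/3.07644 = 1.62526 puts the formula on 5 O.
Al: 1.22832 × 1.62526 = 1.996 atoms per formula unit.

1.996 Al apfu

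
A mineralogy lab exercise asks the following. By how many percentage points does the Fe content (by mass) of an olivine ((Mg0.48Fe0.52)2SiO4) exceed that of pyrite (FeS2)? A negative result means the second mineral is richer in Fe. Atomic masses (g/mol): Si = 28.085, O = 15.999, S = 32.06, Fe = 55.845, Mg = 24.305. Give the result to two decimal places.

-13.07 percentage points

Fe in (Mg0.48Fe0.52)2SiO4: molar mass 173.493 g/mol; 1.04×55.845 = 58.079 g → 33.48 wt%.
Fe in FeS2: molar mass 119.965 g/mol; 1×55.845 = 55.845 g → 46.55 wt%.
Difference = 33.48 − 46.55 = -13.07 percentage points.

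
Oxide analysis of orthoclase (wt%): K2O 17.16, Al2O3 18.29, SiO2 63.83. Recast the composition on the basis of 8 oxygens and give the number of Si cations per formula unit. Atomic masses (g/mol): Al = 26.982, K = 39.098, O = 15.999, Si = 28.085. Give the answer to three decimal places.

2.987 Si apfu

17.16 wt% K2O ÷ 94.195 g/mol = 0.18218 mol, giving 0.36436 K and 0.18218 O.
18.29 wt% Al2O3 ÷ 101.961 g/mol = 0.17938 mol, giving 0.35876 Al and 0.53814 O.
63.83 wt% SiO2 ÷ 60.083 g/mol = 1.06236 mol, giving 1.06236 Si and 2.12472 O.
Oxygen sums to 2.84504; scaling by 8/2.84504 = 2.81191 puts the formula on 8 O.
Si: 1.06236 × 2.81191 = 2.987 atoms per formula unit.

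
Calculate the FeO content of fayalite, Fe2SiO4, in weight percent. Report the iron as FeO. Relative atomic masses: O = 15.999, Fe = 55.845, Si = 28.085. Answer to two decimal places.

70.51 wt%

Formula mass = 203.771 g/mol.
2 Fe → 2.0000 mol FeO per formula unit; M(FeO) = 71.844, so FeO mass = 143.688 g.
143.688/203.771 × 100 = 70.51 wt%.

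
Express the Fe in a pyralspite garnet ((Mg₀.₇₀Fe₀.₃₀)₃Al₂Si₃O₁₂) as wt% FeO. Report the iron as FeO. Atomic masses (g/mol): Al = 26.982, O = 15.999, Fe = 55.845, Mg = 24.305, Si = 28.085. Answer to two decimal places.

Molar mass of (Mg₀.₇₀Fe₀.₃₀)₃Al₂Si₃O₁₂ = 2.10×24.305 + 0.90×55.845 + 2×26.982 + 3×28.085 + 12×15.999 = 431.508 g/mol.
Each formula unit contains 0.90 Fe, equivalent to 0.90/1 = 0.9000 mol FeO.
M(FeO) = 1×55.845 + 1×15.999 = 71.844 g/mol.
Mass of FeO per formula unit = 0.9000 × 71.844 = 64.660 g.
FeO wt% = 64.660 / 431.508 × 100 = 14.98%.

14.98 wt%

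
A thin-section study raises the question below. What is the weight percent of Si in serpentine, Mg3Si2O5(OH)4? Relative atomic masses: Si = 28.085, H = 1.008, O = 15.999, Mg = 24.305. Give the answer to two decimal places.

M(Mg3Si2O5(OH)4) = 277.108 g/mol.
Si contributes 2 × 28.085 = 56.170 g per mole.
56.170/277.108 = 0.2027 → 20.27%.

20.27 mass %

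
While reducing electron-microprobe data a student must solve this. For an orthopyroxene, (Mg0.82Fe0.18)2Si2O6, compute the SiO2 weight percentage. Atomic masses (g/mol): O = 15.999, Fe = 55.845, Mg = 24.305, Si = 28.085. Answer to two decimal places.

M((Mg0.82Fe0.18)2Si2O6) = 212.128 g/mol; M(SiO2) = 60.083 g/mol.
Moles SiO2 per formula unit = 2 Si ÷ 1 = 2.0000.
SiO2 fraction = (2.0000 × 60.083) / 212.128 = 120.166/212.128 = 0.5665.

56.65 wt%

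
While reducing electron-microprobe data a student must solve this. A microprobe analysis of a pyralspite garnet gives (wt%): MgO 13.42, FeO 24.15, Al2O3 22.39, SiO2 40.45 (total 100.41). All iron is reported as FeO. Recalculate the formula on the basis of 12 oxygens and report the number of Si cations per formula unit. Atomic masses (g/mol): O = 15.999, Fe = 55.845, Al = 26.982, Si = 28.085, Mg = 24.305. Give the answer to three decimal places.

MgO (M=40.304): mol = 0.33297; Mg = 0.33297, O = 0.33297.
FeO (M=71.844): mol = 0.33614; Fe = 0.33614, O = 0.33614.
Al2O3 (M=101.961): mol = 0.21959; Al = 0.43918, O = 0.65877.
SiO2 (M=60.083): mol = 0.67324; Si = 0.67324, O = 1.34648.
ΣO = 2.67436; factor = 12/ΣO = 4.48705.
Si apfu = 0.67324 × 4.48705 = 3.021.

3.021 Si apfu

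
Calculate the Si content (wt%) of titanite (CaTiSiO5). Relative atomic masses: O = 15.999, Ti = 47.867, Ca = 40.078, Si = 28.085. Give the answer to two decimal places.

14.33 wt%

M(CaTiSiO5) = 196.025 g/mol.
Si contributes 1 × 28.085 = 28.085 g per mole.
28.085/196.025 = 0.1433 → 14.33%.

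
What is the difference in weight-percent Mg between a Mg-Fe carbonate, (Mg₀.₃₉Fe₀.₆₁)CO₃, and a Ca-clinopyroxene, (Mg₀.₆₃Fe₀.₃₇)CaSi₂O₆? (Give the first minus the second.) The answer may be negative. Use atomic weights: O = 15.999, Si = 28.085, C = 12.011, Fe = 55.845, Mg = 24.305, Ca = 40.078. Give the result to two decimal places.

M((Mg₀.₃₉Fe₀.₆₁)CO₃) = 103.552 g/mol, so wt% Mg = 9.479/103.552 × 100 = 9.15%.
M((Mg₀.₆₃Fe₀.₃₇)CaSi₂O₆) = 228.217 g/mol, so wt% Mg = 15.312/228.217 × 100 = 6.71%.
9.15 − 6.71 = 2.44 pp.

2.44 percentage points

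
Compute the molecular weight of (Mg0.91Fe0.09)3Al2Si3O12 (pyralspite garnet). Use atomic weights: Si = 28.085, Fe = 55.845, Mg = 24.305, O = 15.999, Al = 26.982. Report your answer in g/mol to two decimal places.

411.64 g/mol

The formula mass is the sum 2.73*24.305 + 0.27*55.845 + 2*26.982 + 3*28.085 + 12*15.999.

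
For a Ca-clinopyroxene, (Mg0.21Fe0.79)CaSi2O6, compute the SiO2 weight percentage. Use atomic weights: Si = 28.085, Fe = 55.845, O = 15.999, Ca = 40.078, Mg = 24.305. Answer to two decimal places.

Formula mass = 241.464 g/mol.
2 Si → 2.0000 mol SiO2 per formula unit; M(SiO2) = 60.083, so SiO2 mass = 120.166 g.
120.166/241.464 × 100 = 49.77 wt%.

49.77 wt%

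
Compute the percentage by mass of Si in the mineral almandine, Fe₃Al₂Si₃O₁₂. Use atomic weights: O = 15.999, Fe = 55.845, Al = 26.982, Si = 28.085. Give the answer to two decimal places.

Molar mass of Fe₃Al₂Si₃O₁₂: 3*55.845 + 2*26.982 + 3*28.085 + 12*15.999 = 497.742 g/mol.
Mass of Si per formula unit: 3 × 28.085 = 84.255 g.
Weight fraction Si = 84.255 / 497.742 = 0.1693.

16.93 weight percent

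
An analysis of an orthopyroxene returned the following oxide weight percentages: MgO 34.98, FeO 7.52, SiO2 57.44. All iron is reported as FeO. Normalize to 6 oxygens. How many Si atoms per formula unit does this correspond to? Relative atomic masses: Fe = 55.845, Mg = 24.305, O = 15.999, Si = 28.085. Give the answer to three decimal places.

MgO: 34.98/40.304 = 0.86790 mol → 0.86790 mol Mg, 0.86790 mol O.
FeO: 7.52/71.844 = 0.10467 mol → 0.10467 mol Fe, 0.10467 mol O.
SiO2: 57.44/60.083 = 0.95601 mol → 0.95601 mol Si, 1.91202 mol O.
Total oxygen = 2.88459 mol. Normalization factor = 6/2.88459 = 2.08002.
Si per 6 O = 0.95601 × 2.08002 = 1.989.

1.989 Si apfu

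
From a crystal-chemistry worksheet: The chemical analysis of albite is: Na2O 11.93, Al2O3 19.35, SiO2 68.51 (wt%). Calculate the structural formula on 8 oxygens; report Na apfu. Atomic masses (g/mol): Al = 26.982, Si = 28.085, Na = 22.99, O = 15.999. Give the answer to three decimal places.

1.012 Na apfu

Na2O (M=61.979): mol = 0.19248; Na = 0.38496, O = 0.19248.
Al2O3 (M=101.961): mol = 0.18978; Al = 0.37956, O = 0.56934.
SiO2 (M=60.083): mol = 1.14026; Si = 1.14026, O = 2.28052.
ΣO = 3.04234; factor = 8/ΣO = 2.62955.
Na apfu = 0.38496 × 2.62955 = 1.012.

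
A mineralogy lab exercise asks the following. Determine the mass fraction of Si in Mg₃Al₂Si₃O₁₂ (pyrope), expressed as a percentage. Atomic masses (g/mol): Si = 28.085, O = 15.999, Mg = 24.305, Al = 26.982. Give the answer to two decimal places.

M(Mg₃Al₂Si₃O₁₂) = 403.122 g/mol.
Si contributes 3 × 28.085 = 84.255 g per mole.
84.255/403.122 = 0.2090 → 20.90%.

20.90 wt%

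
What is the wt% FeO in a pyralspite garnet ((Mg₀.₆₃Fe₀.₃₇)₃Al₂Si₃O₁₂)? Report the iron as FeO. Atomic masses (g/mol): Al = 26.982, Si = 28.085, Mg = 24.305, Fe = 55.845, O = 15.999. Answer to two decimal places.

18.20 wt%

Molar mass of (Mg₀.₆₃Fe₀.₃₇)₃Al₂Si₃O₁₂ = 1.89·24.305 + 1.11·55.845 + 2·26.982 + 3·28.085 + 12·15.999 = 438.131 g/mol.
Each formula unit contains 1.11 Fe, equivalent to 1.11/1 = 1.1100 mol FeO.
M(FeO) = 1×55.845 + 1×15.999 = 71.844 g/mol.
Mass of FeO per formula unit = 1.1100 × 71.844 = 79.747 g.
FeO wt% = 79.747 / 438.131 × 100 = 18.20%.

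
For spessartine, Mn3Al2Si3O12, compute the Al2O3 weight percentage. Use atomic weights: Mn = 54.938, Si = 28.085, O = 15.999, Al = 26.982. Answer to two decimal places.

20.60 wt%

Molar mass of Mn3Al2Si3O12 = 3·54.938 + 2·26.982 + 3·28.085 + 12·15.999 = 495.021 g/mol.
Each formula unit contains 2 Al, equivalent to 2/2 = 1.0000 mol Al2O3.
M(Al2O3) = 2×26.982 + 3×15.999 = 101.961 g/mol.
Mass of Al2O3 per formula unit = 1.0000 × 101.961 = 101.961 g.
Al2O3 wt% = 101.961 / 495.021 × 100 = 20.60%.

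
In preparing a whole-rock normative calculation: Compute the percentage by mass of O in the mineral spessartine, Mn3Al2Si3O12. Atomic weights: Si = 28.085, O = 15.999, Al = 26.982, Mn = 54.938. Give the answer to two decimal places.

Molar mass of Mn3Al2Si3O12: 3·54.938 + 2·26.982 + 3·28.085 + 12·15.999 = 495.021 g/mol.
Mass of O per formula unit: 12 × 15.999 = 191.988 g.
Weight fraction O = 191.988 / 495.021 = 0.3878.

38.78 wt%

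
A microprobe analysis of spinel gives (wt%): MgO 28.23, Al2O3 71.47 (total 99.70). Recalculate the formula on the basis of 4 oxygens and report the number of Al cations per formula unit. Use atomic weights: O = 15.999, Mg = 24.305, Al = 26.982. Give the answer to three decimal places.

2.000 Al apfu

28.23 wt% MgO ÷ 40.304 g/mol = 0.70043 mol, giving 0.70043 Mg and 0.70043 O.
71.47 wt% Al2O3 ÷ 101.961 g/mol = 0.70095 mol, giving 1.40190 Al and 2.10285 O.
Oxygen sums to 2.80328; scaling by 4/2.80328 = 1.42690 puts the formula on 4 O.
Al: 1.40190 × 1.42690 = 2.000 atoms per formula unit.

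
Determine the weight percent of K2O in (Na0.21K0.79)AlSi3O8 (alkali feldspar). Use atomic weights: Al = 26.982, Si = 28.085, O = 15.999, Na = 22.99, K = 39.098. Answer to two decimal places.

M((Na0.21K0.79)AlSi3O8) = 274.944 g/mol; M(K2O) = 94.195 g/mol.
Moles K2O per formula unit = 0.79 K ÷ 2 = 0.3950.
K2O fraction = (0.3950 × 94.195) / 274.944 = 37.207/274.944 = 0.1353.

13.53 wt%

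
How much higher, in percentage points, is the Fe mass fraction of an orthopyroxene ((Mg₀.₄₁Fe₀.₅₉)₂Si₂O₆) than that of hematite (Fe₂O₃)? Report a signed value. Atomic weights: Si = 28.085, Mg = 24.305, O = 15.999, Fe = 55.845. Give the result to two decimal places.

-42.25 percentage points

Fe in (Mg₀.₄₁Fe₀.₅₉)₂Si₂O₆: molar mass 237.991 g/mol; 1.18×55.845 = 65.897 g → 27.69 wt%.
Fe in Fe₂O₃: molar mass 159.687 g/mol; 2×55.845 = 111.690 g → 69.94 wt%.
Difference = 27.69 − 69.94 = -42.25 percentage points.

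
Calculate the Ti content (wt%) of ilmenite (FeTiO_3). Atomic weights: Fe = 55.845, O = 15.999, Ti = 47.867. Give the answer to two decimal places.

31.55 wt%

Molar mass of FeTiO_3: 1*55.845 + 1*47.867 + 3*15.999 = 151.709 g/mol.
Mass of Ti per formula unit: 1 × 47.867 = 47.867 g.
Weight fraction Ti = 47.867 / 151.709 = 0.3155.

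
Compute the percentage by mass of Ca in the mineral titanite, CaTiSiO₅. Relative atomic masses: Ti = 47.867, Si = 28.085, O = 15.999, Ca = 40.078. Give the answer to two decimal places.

20.45 wt%

Molar mass of CaTiSiO₅: 1×40.078 + 1×47.867 + 1×28.085 + 5×15.999 = 196.025 g/mol.
Mass of Ca per formula unit: 1 × 40.078 = 40.078 g.
Weight fraction Ca = 40.078 / 196.025 = 0.2045.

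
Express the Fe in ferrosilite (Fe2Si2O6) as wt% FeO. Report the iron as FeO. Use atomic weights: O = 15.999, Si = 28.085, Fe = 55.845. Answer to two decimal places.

M(Fe2Si2O6) = 263.854 g/mol; M(FeO) = 71.844 g/mol.
Moles FeO per formula unit = 2 Fe ÷ 1 = 2.0000.
FeO fraction = (2.0000 × 71.844) / 263.854 = 143.688/263.854 = 0.5446.

54.46 wt%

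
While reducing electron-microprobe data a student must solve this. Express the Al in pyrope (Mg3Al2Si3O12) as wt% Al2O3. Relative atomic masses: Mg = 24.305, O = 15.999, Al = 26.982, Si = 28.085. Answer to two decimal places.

M(Mg3Al2Si3O12) = 403.122 g/mol; M(Al2O3) = 101.961 g/mol.
Moles Al2O3 per formula unit = 2 Al ÷ 2 = 1.0000.
Al2O3 fraction = (1.0000 × 101.961) / 403.122 = 101.961/403.122 = 0.2529.

25.29 wt%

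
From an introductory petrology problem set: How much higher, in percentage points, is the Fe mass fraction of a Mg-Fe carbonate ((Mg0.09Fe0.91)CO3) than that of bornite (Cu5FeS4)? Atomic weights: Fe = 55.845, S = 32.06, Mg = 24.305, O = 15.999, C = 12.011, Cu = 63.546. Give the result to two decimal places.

M((Mg0.09Fe0.91)CO3) = 113.014 g/mol, so wt% Fe = 50.819/113.014 × 100 = 44.97%.
M(Cu5FeS4) = 501.815 g/mol, so wt% Fe = 55.845/501.815 × 100 = 11.13%.
44.97 − 11.13 = 33.84 pp.

33.84 percentage points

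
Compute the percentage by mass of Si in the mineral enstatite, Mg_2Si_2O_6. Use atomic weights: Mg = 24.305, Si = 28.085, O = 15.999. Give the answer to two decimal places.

Molar mass of Mg_2Si_2O_6: 2×24.305 + 2×28.085 + 6×15.999 = 200.774 g/mol.
Mass of Si per formula unit: 2 × 28.085 = 56.170 g.
Weight fraction Si = 56.170 / 200.774 = 0.2798.

27.98 mass %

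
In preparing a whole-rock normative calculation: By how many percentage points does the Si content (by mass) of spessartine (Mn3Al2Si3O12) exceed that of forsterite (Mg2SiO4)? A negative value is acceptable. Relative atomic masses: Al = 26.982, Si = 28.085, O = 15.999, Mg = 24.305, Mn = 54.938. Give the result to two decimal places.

-2.94 percentage points

M(Mn3Al2Si3O12) = 495.021 g/mol, so wt% Si = 84.255/495.021 × 100 = 17.02%.
M(Mg2SiO4) = 140.691 g/mol, so wt% Si = 28.085/140.691 × 100 = 19.96%.
17.02 − 19.96 = -2.94 pp.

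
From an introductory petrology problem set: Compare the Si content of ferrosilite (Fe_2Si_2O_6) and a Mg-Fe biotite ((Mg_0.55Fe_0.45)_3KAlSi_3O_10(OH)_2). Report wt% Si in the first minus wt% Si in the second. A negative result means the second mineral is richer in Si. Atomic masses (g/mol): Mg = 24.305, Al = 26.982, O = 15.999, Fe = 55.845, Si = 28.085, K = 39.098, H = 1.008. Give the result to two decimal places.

2.97 percentage points

Si in Fe_2Si_2O_6: molar mass 263.854 g/mol; 2×28.085 = 56.170 g → 21.29 wt%.
Si in (Mg_0.55Fe_0.45)_3KAlSi_3O_10(OH)_2: molar mass 459.833 g/mol; 3×28.085 = 84.255 g → 18.32 wt%.
Difference = 21.29 − 18.32 = 2.97 percentage points.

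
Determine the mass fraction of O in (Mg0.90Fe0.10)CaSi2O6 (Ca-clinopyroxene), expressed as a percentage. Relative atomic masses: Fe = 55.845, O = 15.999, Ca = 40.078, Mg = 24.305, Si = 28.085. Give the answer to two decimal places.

M((Mg0.90Fe0.10)CaSi2O6) = 219.701 g/mol.
O contributes 6 × 15.999 = 95.994 g per mole.
95.994/219.701 = 0.4369 → 43.69%.

43.69 wt%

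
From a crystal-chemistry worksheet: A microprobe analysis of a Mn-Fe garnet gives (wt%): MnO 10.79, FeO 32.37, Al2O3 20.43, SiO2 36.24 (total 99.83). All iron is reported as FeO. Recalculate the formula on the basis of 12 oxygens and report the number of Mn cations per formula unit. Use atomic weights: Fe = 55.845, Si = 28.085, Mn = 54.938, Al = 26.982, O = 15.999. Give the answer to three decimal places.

0.757 Mn apfu

10.79 wt% MnO ÷ 70.937 g/mol = 0.15211 mol, giving 0.15211 Mn and 0.15211 O.
32.37 wt% FeO ÷ 71.844 g/mol = 0.45056 mol, giving 0.45056 Fe and 0.45056 O.
20.43 wt% Al2O3 ÷ 101.961 g/mol = 0.20037 mol, giving 0.40074 Al and 0.60111 O.
36.24 wt% SiO2 ÷ 60.083 g/mol = 0.60317 mol, giving 0.60317 Si and 1.20634 O.
Oxygen sums to 2.41012; scaling by 12/2.41012 = 4.97901 puts the formula on 12 O.
Mn: 0.15211 × 4.97901 = 0.757 atoms per formula unit.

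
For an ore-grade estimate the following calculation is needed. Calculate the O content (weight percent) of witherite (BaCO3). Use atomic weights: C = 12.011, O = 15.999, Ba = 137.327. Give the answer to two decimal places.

24.32 weight percent

M(BaCO3) = 197.335 g/mol.
O contributes 3 × 15.999 = 47.997 g per mole.
47.997/197.335 = 0.2432 → 24.32%.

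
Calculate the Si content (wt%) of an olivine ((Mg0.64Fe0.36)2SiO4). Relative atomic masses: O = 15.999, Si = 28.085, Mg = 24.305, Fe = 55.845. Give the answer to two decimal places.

M((Mg0.64Fe0.36)2SiO4) = 163.400 g/mol.
Si contributes 1 × 28.085 = 28.085 g per mole.
28.085/163.400 = 0.1719 → 17.19%.

17.19 wt%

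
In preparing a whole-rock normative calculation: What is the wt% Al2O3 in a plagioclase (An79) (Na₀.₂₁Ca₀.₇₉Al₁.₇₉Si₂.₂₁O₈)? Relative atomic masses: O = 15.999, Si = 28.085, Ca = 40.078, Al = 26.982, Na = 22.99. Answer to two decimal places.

Molar mass of Na₀.₂₁Ca₀.₇₉Al₁.₇₉Si₂.₂₁O₈ = 0.21*22.99 + 0.79*40.078 + 1.79*26.982 + 2.21*28.085 + 8*15.999 = 274.847 g/mol.
Each formula unit contains 1.79 Al, equivalent to 1.79/2 = 0.8950 mol Al2O3.
M(Al2O3) = 2×26.982 + 3×15.999 = 101.961 g/mol.
Mass of Al2O3 per formula unit = 0.8950 × 101.961 = 91.255 g.
Al2O3 wt% = 91.255 / 274.847 × 100 = 33.20%.

33.20 wt%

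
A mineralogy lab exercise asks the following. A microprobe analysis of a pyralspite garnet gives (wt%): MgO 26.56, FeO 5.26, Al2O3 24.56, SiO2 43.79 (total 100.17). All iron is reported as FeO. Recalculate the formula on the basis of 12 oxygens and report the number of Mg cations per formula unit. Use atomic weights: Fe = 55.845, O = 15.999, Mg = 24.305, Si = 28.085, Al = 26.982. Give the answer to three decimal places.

26.56 wt% MgO ÷ 40.304 g/mol = 0.65899 mol, giving 0.65899 Mg and 0.65899 O.
5.26 wt% FeO ÷ 71.844 g/mol = 0.07321 mol, giving 0.07321 Fe and 0.07321 O.
24.56 wt% Al2O3 ÷ 101.961 g/mol = 0.24088 mol, giving 0.48176 Al and 0.72264 O.
43.79 wt% SiO2 ÷ 60.083 g/mol = 0.72883 mol, giving 0.72883 Si and 1.45766 O.
Oxygen sums to 2.91250; scaling by 12/2.91250 = 4.12017 puts the formula on 12 O.
Mg: 0.65899 × 4.12017 = 2.715 atoms per formula unit.

2.715 Mg apfu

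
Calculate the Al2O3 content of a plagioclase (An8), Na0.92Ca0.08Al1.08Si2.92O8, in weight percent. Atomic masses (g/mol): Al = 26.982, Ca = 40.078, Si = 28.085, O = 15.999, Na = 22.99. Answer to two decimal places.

20.90 wt%

Molar mass of Na0.92Ca0.08Al1.08Si2.92O8 = 0.92·22.99 + 0.08·40.078 + 1.08·26.982 + 2.92·28.085 + 8·15.999 = 263.498 g/mol.
Each formula unit contains 1.08 Al, equivalent to 1.08/2 = 0.5400 mol Al2O3.
M(Al2O3) = 2×26.982 + 3×15.999 = 101.961 g/mol.
Mass of Al2O3 per formula unit = 0.5400 × 101.961 = 55.059 g.
Al2O3 wt% = 55.059 / 263.498 × 100 = 20.90%.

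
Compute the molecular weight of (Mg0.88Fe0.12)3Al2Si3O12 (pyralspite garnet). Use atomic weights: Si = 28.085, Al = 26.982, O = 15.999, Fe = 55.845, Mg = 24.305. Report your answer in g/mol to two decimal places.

414.48 g/mol

The formula mass is the sum 2.64(24.305) + 0.36(55.845) + 2(26.982) + 3(28.085) + 12(15.999).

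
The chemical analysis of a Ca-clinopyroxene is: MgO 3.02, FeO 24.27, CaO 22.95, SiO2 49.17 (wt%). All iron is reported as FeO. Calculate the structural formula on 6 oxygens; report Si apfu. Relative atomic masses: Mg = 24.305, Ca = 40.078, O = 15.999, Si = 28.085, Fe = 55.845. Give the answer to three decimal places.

1.997 Si apfu

3.02 wt% MgO ÷ 40.304 g/mol = 0.07493 mol, giving 0.07493 Mg and 0.07493 O.
24.27 wt% FeO ÷ 71.844 g/mol = 0.33782 mol, giving 0.33782 Fe and 0.33782 O.
22.95 wt% CaO ÷ 56.077 g/mol = 0.40926 mol, giving 0.40926 Ca and 0.40926 O.
49.17 wt% SiO2 ÷ 60.083 g/mol = 0.81837 mol, giving 0.81837 Si and 1.63674 O.
Oxygen sums to 2.45875; scaling by 6/2.45875 = 2.44026 puts the formula on 6 O.
Si: 0.81837 × 2.44026 = 1.997 atoms per formula unit.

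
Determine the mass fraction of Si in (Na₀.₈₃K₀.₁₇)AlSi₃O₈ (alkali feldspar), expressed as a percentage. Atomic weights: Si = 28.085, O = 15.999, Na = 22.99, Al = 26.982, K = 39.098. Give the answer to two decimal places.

31.80 mass %

Molar mass of (Na₀.₈₃K₀.₁₇)AlSi₃O₈: 0.83·22.99 + 0.17·39.098 + 1·26.982 + 3·28.085 + 8·15.999 = 264.957 g/mol.
Mass of Si per formula unit: 3 × 28.085 = 84.255 g.
Weight fraction Si = 84.255 / 264.957 = 0.3180.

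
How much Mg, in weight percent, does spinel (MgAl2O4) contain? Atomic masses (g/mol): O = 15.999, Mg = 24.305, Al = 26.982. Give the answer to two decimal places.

17.08 weight percent

Formula mass = 1·24.305 + 2·26.982 + 4·15.999 = 142.265 g/mol, of which 24.305 g is Mg.
So Mg makes up 24.305/142.265 = 0.1708 of the mass, i.e. 17.08%.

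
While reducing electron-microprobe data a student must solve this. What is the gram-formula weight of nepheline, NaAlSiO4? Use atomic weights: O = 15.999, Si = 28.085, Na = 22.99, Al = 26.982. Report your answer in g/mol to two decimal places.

142.05 g/mol

The formula mass is the sum 1(22.99) + 1(26.982) + 1(28.085) + 4(15.999).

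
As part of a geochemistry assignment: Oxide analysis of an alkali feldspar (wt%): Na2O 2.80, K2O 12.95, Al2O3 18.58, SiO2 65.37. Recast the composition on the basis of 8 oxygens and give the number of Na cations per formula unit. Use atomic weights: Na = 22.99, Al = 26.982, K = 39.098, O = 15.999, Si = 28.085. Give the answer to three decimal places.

Na2O: 2.80/61.979 = 0.04518 mol → 0.09036 mol Na, 0.04518 mol O.
K2O: 12.95/94.195 = 0.13748 mol → 0.27496 mol K, 0.13748 mol O.
Al2O3: 18.58/101.961 = 0.18223 mol → 0.36446 mol Al, 0.54669 mol O.
SiO2: 65.37/60.083 = 1.08799 mol → 1.08799 mol Si, 2.17598 mol O.
Total oxygen = 2.90533 mol. Normalization factor = 8/2.90533 = 2.75356.
Na per 8 O = 0.09036 × 2.75356 = 0.249.

0.249 Na apfu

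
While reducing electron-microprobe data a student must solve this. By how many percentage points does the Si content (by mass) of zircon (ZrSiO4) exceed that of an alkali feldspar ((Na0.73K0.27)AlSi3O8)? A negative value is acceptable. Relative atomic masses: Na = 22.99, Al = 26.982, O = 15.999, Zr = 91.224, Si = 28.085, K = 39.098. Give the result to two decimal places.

-16.29 percentage points

Si in ZrSiO4: molar mass 183.305 g/mol; 1×28.085 = 28.085 g → 15.32 wt%.
Si in (Na0.73K0.27)AlSi3O8: molar mass 266.568 g/mol; 3×28.085 = 84.255 g → 31.61 wt%.
Difference = 15.32 − 31.61 = -16.29 percentage points.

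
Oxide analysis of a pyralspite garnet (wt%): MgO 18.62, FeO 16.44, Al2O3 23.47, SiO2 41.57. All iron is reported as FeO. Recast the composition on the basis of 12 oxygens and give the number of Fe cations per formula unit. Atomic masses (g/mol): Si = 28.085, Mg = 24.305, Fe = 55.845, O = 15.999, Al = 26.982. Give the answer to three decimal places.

MgO (M=40.304): mol = 0.46199; Mg = 0.46199, O = 0.46199.
FeO (M=71.844): mol = 0.22883; Fe = 0.22883, O = 0.22883.
Al2O3 (M=101.961): mol = 0.23019; Al = 0.46038, O = 0.69057.
SiO2 (M=60.083): mol = 0.69188; Si = 0.69188, O = 1.38376.
ΣO = 2.76515; factor = 12/ΣO = 4.33973.
Fe apfu = 0.22883 × 4.33973 = 0.993.

0.993 Fe apfu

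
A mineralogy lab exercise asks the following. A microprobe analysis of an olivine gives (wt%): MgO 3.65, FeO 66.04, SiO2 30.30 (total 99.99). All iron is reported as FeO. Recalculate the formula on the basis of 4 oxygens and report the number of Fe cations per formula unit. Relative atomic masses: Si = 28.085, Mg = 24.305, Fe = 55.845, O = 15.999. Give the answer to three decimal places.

MgO: 3.65/40.304 = 0.09056 mol → 0.09056 mol Mg, 0.09056 mol O.
FeO: 66.04/71.844 = 0.91921 mol → 0.91921 mol Fe, 0.91921 mol O.
SiO2: 30.30/60.083 = 0.50430 mol → 0.50430 mol Si, 1.00860 mol O.
Total oxygen = 2.01837 mol. Normalization factor = 4/2.01837 = 1.98180.
Fe per 4 O = 0.91921 × 1.98180 = 1.822.

1.822 Fe apfu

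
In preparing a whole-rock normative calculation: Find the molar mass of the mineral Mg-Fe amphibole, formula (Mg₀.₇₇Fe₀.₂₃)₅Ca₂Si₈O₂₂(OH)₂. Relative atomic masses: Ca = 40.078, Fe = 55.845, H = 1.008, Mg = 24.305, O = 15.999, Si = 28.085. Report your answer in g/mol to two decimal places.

M = 3.85·24.305 + 1.15·55.845 + 2·40.078 + 8·28.085 + 24·15.999 + 2·1.008

848.62 g/mol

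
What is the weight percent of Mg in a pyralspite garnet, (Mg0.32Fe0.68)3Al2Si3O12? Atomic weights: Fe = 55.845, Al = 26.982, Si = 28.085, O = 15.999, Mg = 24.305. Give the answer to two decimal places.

4.99 mass %

Molar mass of (Mg0.32Fe0.68)3Al2Si3O12: 0.96·24.305 + 2.04·55.845 + 2·26.982 + 3·28.085 + 12·15.999 = 467.464 g/mol.
Mass of Mg per formula unit: 0.96 × 24.305 = 23.333 g.
Weight fraction Mg = 23.333 / 467.464 = 0.0499.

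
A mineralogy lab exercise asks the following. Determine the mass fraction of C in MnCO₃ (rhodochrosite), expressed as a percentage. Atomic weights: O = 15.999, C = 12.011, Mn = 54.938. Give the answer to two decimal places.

10.45 mass %

M(MnCO₃) = 114.946 g/mol.
C contributes 1 × 12.011 = 12.011 g per mole.
12.011/114.946 = 0.1045 → 10.45%.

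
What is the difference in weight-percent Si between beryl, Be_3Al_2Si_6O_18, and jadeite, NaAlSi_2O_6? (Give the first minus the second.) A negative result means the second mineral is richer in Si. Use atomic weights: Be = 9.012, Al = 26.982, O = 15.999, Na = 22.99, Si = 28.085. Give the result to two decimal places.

3.56 percentage points

First mineral: 168.510 g Si in 537.492 g formula = 31.35 wt% Si.
Second mineral: 56.170 g Si in 202.136 g formula = 27.79 wt% Si.
31.35% − 27.79% gives a difference of 3.56 percentage points.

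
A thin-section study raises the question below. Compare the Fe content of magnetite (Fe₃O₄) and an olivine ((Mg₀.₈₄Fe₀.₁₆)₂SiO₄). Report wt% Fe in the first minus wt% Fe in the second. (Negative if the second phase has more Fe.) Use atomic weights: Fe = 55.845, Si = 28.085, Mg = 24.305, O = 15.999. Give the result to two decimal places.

60.51 percentage points

Fe in Fe₃O₄: molar mass 231.531 g/mol; 3×55.845 = 167.535 g → 72.36 wt%.
Fe in (Mg₀.₈₄Fe₀.₁₆)₂SiO₄: molar mass 150.784 g/mol; 0.32×55.845 = 17.870 g → 11.85 wt%.
Difference = 72.36 − 11.85 = 60.51 percentage points.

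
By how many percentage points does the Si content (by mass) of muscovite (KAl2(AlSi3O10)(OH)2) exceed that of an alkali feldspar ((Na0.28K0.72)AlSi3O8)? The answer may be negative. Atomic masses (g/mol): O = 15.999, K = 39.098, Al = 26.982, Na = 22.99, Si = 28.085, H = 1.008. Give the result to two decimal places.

-9.62 percentage points

Si in KAl2(AlSi3O10)(OH)2: molar mass 398.303 g/mol; 3×28.085 = 84.255 g → 21.15 wt%.
Si in (Na0.28K0.72)AlSi3O8: molar mass 273.817 g/mol; 3×28.085 = 84.255 g → 30.77 wt%.
Difference = 21.15 − 30.77 = -9.62 percentage points.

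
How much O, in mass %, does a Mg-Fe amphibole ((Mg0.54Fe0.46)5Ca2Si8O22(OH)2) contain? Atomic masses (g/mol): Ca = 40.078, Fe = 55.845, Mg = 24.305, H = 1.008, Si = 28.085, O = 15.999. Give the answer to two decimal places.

43.39 mass %

M((Mg0.54Fe0.46)5Ca2Si8O22(OH)2) = 884.895 g/mol.
O contributes 24 × 15.999 = 383.976 g per mole.
383.976/884.895 = 0.4339 → 43.39%.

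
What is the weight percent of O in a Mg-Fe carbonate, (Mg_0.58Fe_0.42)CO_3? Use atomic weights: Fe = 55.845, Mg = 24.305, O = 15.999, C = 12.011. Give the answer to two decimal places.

49.20 mass %

Formula mass = 0.58×24.305 + 0.42×55.845 + 1×12.011 + 3×15.999 = 97.560 g/mol, of which 47.997 g is O.
So O makes up 47.997/97.560 = 0.4920 of the mass, i.e. 49.20%.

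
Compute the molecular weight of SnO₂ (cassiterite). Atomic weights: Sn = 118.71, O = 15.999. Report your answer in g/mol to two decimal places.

M = 1*118.71 + 2*15.999

150.71 g/mol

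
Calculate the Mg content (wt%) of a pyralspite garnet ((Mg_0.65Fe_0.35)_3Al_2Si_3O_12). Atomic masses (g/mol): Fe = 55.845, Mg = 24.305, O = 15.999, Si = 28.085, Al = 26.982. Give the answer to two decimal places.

Formula mass = 1.95·24.305 + 1.05·55.845 + 2·26.982 + 3·28.085 + 12·15.999 = 436.239 g/mol, of which 47.395 g is Mg.
So Mg makes up 47.395/436.239 = 0.1086 of the mass, i.e. 10.86%.

10.86 wt%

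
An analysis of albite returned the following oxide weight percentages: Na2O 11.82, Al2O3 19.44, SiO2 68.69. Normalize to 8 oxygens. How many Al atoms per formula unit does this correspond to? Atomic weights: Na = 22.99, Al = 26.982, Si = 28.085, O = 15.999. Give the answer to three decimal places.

1.000 Al apfu

11.82 wt% Na2O ÷ 61.979 g/mol = 0.19071 mol, giving 0.38142 Na and 0.19071 O.
19.44 wt% Al2O3 ÷ 101.961 g/mol = 0.19066 mol, giving 0.38132 Al and 0.57198 O.
68.69 wt% SiO2 ÷ 60.083 g/mol = 1.14325 mol, giving 1.14325 Si and 2.28650 O.
Oxygen sums to 3.04919; scaling by 8/3.04919 = 2.62365 puts the formula on 8 O.
Al: 0.38132 × 2.62365 = 1.000 atoms per formula unit.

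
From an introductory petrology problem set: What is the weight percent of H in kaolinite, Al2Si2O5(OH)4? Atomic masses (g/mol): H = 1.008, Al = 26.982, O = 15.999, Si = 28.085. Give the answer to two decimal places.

M(Al2Si2O5(OH)4) = 258.157 g/mol.
H contributes 4 × 1.008 = 4.032 g per mole.
4.032/258.157 = 0.0156 → 1.56%.

1.56 mass %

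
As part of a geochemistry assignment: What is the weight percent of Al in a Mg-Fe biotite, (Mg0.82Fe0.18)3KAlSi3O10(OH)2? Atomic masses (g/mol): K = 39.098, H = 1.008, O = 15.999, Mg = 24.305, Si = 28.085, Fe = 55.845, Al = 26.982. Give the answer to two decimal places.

M((Mg0.82Fe0.18)3KAlSi3O10(OH)2) = 434.286 g/mol.
Al contributes 1 × 26.982 = 26.982 g per mole.
26.982/434.286 = 0.0621 → 6.21%.

6.21 wt%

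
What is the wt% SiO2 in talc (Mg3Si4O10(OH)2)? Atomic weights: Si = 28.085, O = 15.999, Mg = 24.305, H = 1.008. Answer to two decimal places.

Molar mass of Mg3Si4O10(OH)2 = 3·24.305 + 4·28.085 + 12·15.999 + 2·1.008 = 379.259 g/mol.
Each formula unit contains 4 Si, equivalent to 4/1 = 4.0000 mol SiO2.
M(SiO2) = 1×28.085 + 2×15.999 = 60.083 g/mol.
Mass of SiO2 per formula unit = 4.0000 × 60.083 = 240.332 g.
SiO2 wt% = 240.332 / 379.259 × 100 = 63.37%.

63.37 wt%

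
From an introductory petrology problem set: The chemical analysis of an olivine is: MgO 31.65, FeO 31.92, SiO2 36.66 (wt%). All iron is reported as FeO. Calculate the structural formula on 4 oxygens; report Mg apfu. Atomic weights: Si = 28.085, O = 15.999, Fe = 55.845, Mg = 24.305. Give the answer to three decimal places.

1.282 Mg apfu

MgO: 31.65/40.304 = 0.78528 mol → 0.78528 mol Mg, 0.78528 mol O.
FeO: 31.92/71.844 = 0.44430 mol → 0.44430 mol Fe, 0.44430 mol O.
SiO2: 36.66/60.083 = 0.61016 mol → 0.61016 mol Si, 1.22032 mol O.
Total oxygen = 2.44990 mol. Normalization factor = 4/2.44990 = 1.63272.
Mg per 4 O = 0.78528 × 1.63272 = 1.282.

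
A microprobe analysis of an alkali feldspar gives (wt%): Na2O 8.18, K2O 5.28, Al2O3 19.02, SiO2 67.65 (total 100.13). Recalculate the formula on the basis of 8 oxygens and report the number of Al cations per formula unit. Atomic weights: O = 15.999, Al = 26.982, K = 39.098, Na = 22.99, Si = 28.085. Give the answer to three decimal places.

0.995 Al apfu

8.18 wt% Na2O ÷ 61.979 g/mol = 0.13198 mol, giving 0.26396 Na and 0.13198 O.
5.28 wt% K2O ÷ 94.195 g/mol = 0.05605 mol, giving 0.11210 K and 0.05605 O.
19.02 wt% Al2O3 ÷ 101.961 g/mol = 0.18654 mol, giving 0.37308 Al and 0.55962 O.
67.65 wt% SiO2 ÷ 60.083 g/mol = 1.12594 mol, giving 1.12594 Si and 2.25188 O.
Oxygen sums to 2.99953; scaling by 8/2.99953 = 2.66708 puts the formula on 8 O.
Al: 0.37308 × 2.66708 = 0.995 atoms per formula unit.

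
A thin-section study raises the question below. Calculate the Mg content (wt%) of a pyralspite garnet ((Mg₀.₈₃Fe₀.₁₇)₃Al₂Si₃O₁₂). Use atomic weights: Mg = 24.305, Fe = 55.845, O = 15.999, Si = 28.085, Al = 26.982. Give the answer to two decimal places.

14.44 wt%

M((Mg₀.₈₃Fe₀.₁₇)₃Al₂Si₃O₁₂) = 419.207 g/mol.
Mg contributes 2.49 × 24.305 = 60.519 g per mole.
60.519/419.207 = 0.1444 → 14.44%.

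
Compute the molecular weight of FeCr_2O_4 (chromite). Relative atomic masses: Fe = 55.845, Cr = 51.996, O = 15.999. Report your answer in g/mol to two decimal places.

223.83 g/mol

M = 1*55.845 + 2*51.996 + 4*15.999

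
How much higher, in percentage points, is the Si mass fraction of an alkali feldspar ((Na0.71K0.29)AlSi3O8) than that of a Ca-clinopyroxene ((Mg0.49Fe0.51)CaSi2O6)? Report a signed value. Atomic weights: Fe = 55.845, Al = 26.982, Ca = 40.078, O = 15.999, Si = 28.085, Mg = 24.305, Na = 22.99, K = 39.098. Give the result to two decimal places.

7.42 percentage points

M((Na0.71K0.29)AlSi3O8) = 266.890 g/mol, so wt% Si = 84.255/266.890 × 100 = 31.57%.
M((Mg0.49Fe0.51)CaSi2O6) = 232.632 g/mol, so wt% Si = 56.170/232.632 × 100 = 24.15%.
31.57 − 24.15 = 7.42 pp.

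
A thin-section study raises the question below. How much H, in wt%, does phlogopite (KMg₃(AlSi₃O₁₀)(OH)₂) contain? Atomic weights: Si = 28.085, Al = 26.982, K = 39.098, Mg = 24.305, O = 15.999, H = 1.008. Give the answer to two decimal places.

0.48 wt%

M(KMg₃(AlSi₃O₁₀)(OH)₂) = 417.254 g/mol.
H contributes 2 × 1.008 = 2.016 g per mole.
2.016/417.254 = 0.0048 → 0.48%.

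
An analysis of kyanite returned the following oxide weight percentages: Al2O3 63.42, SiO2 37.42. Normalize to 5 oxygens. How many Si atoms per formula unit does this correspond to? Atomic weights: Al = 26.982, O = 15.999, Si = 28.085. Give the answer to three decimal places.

1.001 Si apfu

Al2O3: 63.42/101.961 = 0.62200 mol → 1.24400 mol Al, 1.86600 mol O.
SiO2: 37.42/60.083 = 0.62281 mol → 0.62281 mol Si, 1.24562 mol O.
Total oxygen = 3.11162 mol. Normalization factor = 5/3.11162 = 1.60688.
Si per 5 O = 0.62281 × 1.60688 = 1.001.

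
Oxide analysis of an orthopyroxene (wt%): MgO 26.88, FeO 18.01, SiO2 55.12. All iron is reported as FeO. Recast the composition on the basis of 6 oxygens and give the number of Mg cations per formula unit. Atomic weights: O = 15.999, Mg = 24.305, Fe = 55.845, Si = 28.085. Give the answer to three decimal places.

MgO: 26.88/40.304 = 0.66693 mol → 0.66693 mol Mg, 0.66693 mol O.
FeO: 18.01/71.844 = 0.25068 mol → 0.25068 mol Fe, 0.25068 mol O.
SiO2: 55.12/60.083 = 0.91740 mol → 0.91740 mol Si, 1.83480 mol O.
Total oxygen = 2.75241 mol. Normalization factor = 6/2.75241 = 2.17991.
Mg per 6 O = 0.66693 × 2.17991 = 1.454.

1.454 Mg apfu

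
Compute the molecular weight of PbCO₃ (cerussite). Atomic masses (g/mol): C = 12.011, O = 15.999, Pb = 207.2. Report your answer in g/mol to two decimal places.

Pb: 1 × 207.2 = 207.2000
C: 1 × 12.011 = 12.0110
O: 3 × 15.999 = 47.9970
Summing the contributions gives the formula mass.

267.21 g/mol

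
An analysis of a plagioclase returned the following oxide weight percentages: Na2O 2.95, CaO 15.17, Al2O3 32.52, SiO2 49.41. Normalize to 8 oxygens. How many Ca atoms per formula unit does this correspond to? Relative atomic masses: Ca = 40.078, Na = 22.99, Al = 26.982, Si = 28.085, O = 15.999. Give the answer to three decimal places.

0.741 Ca apfu

Na2O (M=61.979): mol = 0.04760; Na = 0.09520, O = 0.04760.
CaO (M=56.077): mol = 0.27052; Ca = 0.27052, O = 0.27052.
Al2O3 (M=101.961): mol = 0.31895; Al = 0.63790, O = 0.95685.
SiO2 (M=60.083): mol = 0.82236; Si = 0.82236, O = 1.64472.
ΣO = 2.91969; factor = 8/ΣO = 2.74002.
Ca apfu = 0.27052 × 2.74002 = 0.741.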